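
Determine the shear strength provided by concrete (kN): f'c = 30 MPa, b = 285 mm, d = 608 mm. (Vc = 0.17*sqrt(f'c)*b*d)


Vc = 0.17 * sqrt(30) * 285 * 608 / 1000
= 161.35 kN

161.35


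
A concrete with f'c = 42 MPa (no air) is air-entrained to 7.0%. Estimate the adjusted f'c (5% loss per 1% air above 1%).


Strength loss = (7.0 - 1) * 5 = 30.0%
f'c = 42 * (1 - 30.0/100)
= 29.4 MPa

29.4


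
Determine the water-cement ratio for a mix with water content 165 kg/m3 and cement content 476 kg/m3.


w/c = water / cement
w/c = 165 / 476 = 0.347

0.347


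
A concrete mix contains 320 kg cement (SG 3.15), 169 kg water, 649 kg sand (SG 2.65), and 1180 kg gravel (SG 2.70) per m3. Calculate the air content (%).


Vol cement = 320 / (3.15 * 1000) = 0.101587 m3
Vol water = 169 / 1000 = 0.169 m3
Vol sand = 649 / (2.65 * 1000) = 0.244906 m3
Vol gravel = 1180 / (2.70 * 1000) = 0.437037 m3
Total solid + water volume = 0.95253 m3
Air = (1 - 0.95253) * 100 = 4.75%

4.75


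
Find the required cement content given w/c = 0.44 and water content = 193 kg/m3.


Cement = water / (w/c)
= 193 / 0.44
= 438.6 kg/m3

438.6


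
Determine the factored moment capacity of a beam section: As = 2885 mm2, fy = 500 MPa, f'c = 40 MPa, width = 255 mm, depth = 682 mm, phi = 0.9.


a = As * fy / (0.85 * f'c * b)
= 2885 * 500 / (0.85 * 40 * 255)
= 166.3783 mm
Mn = As * fy * (d - a/2) / 10^6
= 863.7846 kN-m
phi*Mn = 0.9 * 863.7846 = 777.41 kN-m

777.41


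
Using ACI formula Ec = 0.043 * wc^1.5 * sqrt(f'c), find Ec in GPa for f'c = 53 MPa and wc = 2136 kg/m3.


Ec = 0.043 * 2136^1.5 * sqrt(53) / 1000
= 30.9 GPa

30.9


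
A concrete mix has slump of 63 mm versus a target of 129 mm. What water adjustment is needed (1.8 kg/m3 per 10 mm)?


Difference = 129 - 63 = 66 mm
Water adjustment = 66 * 1.8 / 10 = 11.9 kg/m3

11.9


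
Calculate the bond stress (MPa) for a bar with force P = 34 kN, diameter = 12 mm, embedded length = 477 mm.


u = P / (pi * db * ld)
= 34 * 1000 / (pi * 12 * 477)
= 1.891 MPa

1.891


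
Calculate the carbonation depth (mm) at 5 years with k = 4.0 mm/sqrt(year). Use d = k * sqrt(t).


depth = k * sqrt(t)
= 4.0 * sqrt(5)
= 8.94 mm

8.94


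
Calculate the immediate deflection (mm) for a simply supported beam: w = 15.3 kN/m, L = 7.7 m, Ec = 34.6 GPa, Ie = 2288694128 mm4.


Convert: L = 7.7 m = 7700 mm, Ec = 34.6 GPa = 34600 MPa
delta = 5 * 15.3 * 7700^4 / (384 * 34600 * 2288694128)
= 8.84 mm

8.84


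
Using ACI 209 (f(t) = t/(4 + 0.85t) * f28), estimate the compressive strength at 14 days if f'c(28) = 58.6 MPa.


f(14) = 14 / (4 + 0.85 * 14) * 58.6
= 14 / 15.9 * 58.6
= 51.6 MPa

51.6


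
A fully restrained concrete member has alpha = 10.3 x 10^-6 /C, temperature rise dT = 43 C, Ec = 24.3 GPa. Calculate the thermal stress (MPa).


sigma = alpha * dT * Ec
= 10.3e-6 * 43 * 24.3 * 1000
= 10.762 MPa

10.762


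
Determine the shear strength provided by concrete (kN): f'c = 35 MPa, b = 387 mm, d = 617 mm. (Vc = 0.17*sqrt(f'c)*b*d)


Vc = 0.17 * sqrt(35) * 387 * 617 / 1000
= 240.15 kN

240.15


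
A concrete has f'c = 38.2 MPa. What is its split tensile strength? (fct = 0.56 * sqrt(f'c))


fct = 0.56 * sqrt(38.2)
= 0.56 * 6.181
= 3.461 MPa

3.461


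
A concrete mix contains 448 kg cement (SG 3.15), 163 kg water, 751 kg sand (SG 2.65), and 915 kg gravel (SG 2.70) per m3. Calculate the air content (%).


Vol cement = 448 / (3.15 * 1000) = 0.142222 m3
Vol water = 163 / 1000 = 0.163 m3
Vol sand = 751 / (2.65 * 1000) = 0.283396 m3
Vol gravel = 915 / (2.70 * 1000) = 0.338889 m3
Total solid + water volume = 0.927507 m3
Air = (1 - 0.927507) * 100 = 7.25%

7.25


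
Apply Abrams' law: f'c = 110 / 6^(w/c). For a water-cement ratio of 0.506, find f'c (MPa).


f'c = 110 / 6^0.506
= 110 / 2.476
= 44.43 MPa

44.43


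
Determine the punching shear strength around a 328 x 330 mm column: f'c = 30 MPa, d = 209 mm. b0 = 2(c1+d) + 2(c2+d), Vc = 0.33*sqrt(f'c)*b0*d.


b0 = 2*(328 + 209) + 2*(330 + 209) = 2152 mm
Vc = 0.33 * sqrt(30) * 2152 * 209 / 1000
= 812.95 kN

812.95


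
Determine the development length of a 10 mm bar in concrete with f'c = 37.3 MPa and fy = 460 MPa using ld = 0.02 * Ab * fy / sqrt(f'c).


Ab = pi * 10^2 / 4 = 78.54 mm2
ld = 0.02 * 78.54 * 460 / sqrt(37.3)
= 118.3 mm

118.3


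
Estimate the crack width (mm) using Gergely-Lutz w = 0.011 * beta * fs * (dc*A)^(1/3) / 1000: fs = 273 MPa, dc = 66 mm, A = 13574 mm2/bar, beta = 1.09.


w = 0.011 * beta * fs * (dc * A)^(1/3) / 1000
= 0.011 * 1.09 * 273 * (66 * 13574)^(1/3) / 1000
= 0.316 mm

0.316


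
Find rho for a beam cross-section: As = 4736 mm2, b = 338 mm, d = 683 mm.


rho = As / (b * d)
= 4736 / (338 * 683)
= 0.0205

0.0205


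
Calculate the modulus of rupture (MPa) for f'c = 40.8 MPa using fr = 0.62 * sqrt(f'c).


fr = 0.62 * sqrt(40.8)
= 3.96 MPa

3.96


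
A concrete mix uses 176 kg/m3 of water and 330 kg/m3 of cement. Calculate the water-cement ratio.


w/c = water / cement
w/c = 176 / 330 = 0.533

0.533


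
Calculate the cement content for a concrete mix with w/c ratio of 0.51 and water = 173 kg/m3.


Cement = water / (w/c)
= 173 / 0.51
= 339.2 kg/m3

339.2


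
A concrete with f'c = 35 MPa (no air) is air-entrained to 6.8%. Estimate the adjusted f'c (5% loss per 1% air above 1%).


Strength loss = (6.8 - 1) * 5 = 29.0%
f'c = 35 * (1 - 29.0/100)
= 24.85 MPa

24.85


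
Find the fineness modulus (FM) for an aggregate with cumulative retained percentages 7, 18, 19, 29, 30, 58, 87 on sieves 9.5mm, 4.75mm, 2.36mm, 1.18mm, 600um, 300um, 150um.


FM = sum(cumulative % retained) / 100
= 248 / 100
= 2.48

2.48


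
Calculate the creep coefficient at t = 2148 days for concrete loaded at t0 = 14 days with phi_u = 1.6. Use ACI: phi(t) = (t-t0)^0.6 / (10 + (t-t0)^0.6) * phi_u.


dt = 2148 - 14 = 2134
phi = 2134^0.6 / (10 + 2134^0.6) * 1.6
= 1.454

1.454


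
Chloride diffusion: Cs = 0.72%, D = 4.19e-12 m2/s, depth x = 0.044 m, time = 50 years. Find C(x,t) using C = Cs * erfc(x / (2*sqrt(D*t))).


t_seconds = 50 * 365.25 * 24 * 3600 = 1577880000.0 s
arg = 0.044 / (2 * sqrt(4.19e-12 * 1577880000.0))
= 0.2706
erfc(0.2706) = 0.702
C = 0.72 * 0.702 = 0.5054%

0.5054


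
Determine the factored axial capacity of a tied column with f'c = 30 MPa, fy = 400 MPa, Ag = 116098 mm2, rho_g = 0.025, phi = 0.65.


Ast = rho * Ag = 0.025 * 116098 = 2902.45 mm2
phi*Pn = 0.65 * 0.80 * (0.85 * 30 * (116098 - 2902.45) + 400 * 2902.45) / 1000
= 2104.68 kN

2104.68


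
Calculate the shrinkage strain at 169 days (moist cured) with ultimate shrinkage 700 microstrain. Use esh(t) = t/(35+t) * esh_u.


esh(169) = 169 / (35 + 169) * 700
= 169 / 204 * 700
= 579.9 microstrain

579.9


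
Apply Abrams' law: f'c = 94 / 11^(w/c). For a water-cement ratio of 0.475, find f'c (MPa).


f'c = 94 / 11^0.475
= 94 / 3.124
= 30.09 MPa

30.09


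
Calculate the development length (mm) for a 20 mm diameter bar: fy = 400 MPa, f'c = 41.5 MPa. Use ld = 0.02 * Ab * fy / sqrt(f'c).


Ab = pi * 20^2 / 4 = 314.159 mm2
ld = 0.02 * 314.159 * 400 / sqrt(41.5)
= 390.1 mm

390.1


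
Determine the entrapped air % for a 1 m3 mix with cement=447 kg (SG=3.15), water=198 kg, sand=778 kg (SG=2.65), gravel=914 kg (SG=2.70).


Vol cement = 447 / (3.15 * 1000) = 0.141905 m3
Vol water = 198 / 1000 = 0.198 m3
Vol sand = 778 / (2.65 * 1000) = 0.293585 m3
Vol gravel = 914 / (2.70 * 1000) = 0.338519 m3
Total solid + water volume = 0.972008 m3
Air = (1 - 0.972008) * 100 = 2.8%

2.8


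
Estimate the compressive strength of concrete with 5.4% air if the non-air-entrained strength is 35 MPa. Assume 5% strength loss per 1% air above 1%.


Strength loss = (5.4 - 1) * 5 = 22.0%
f'c = 35 * (1 - 22.0/100)
= 27.3 MPa

27.3


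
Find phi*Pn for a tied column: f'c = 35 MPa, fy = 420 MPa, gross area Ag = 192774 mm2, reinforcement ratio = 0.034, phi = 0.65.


Ast = rho * Ag = 0.034 * 192774 = 6554.316 mm2
phi*Pn = 0.65 * 0.80 * (0.85 * 35 * (192774 - 6554.316) + 420 * 6554.316) / 1000
= 4312.28 kN

4312.28


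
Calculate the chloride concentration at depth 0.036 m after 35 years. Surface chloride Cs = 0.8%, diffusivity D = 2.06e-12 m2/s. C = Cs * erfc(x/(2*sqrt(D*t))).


t_seconds = 35 * 365.25 * 24 * 3600 = 1104516000.0 s
arg = 0.036 / (2 * sqrt(2.06e-12 * 1104516000.0))
= 0.3774
erfc(0.3774) = 0.5936
C = 0.8 * 0.5936 = 0.4749%

0.4749


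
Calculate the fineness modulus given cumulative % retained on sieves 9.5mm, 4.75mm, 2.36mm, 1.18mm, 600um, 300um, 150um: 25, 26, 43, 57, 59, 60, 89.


FM = sum(cumulative % retained) / 100
= 359 / 100
= 3.59

3.59


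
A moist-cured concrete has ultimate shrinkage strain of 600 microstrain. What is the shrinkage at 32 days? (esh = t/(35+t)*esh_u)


esh(32) = 32 / (35 + 32) * 600
= 32 / 67 * 600
= 286.6 microstrain

286.6


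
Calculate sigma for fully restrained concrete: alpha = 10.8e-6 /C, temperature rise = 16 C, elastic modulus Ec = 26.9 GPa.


sigma = alpha * dT * Ec
= 10.8e-6 * 16 * 26.9 * 1000
= 4.648 MPa

4.648


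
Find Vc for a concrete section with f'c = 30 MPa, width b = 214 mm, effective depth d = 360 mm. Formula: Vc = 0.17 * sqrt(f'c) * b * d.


Vc = 0.17 * sqrt(30) * 214 * 360 / 1000
= 71.73 kN

71.73


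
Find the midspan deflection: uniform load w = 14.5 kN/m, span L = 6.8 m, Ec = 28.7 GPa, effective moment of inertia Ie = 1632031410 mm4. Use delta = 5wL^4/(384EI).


Convert: L = 6.8 m = 6800 mm, Ec = 28.7 GPa = 28700 MPa
delta = 5 * 14.5 * 6800^4 / (384 * 28700 * 1632031410)
= 8.62 mm

8.62


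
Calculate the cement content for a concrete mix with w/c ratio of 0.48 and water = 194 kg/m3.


Cement = water / (w/c)
= 194 / 0.48
= 404.2 kg/m3

404.2


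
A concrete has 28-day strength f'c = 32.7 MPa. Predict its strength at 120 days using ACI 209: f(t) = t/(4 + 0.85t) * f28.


f(120) = 120 / (4 + 0.85 * 120) * 32.7
= 120 / 106.0 * 32.7
= 37.02 MPa

37.02


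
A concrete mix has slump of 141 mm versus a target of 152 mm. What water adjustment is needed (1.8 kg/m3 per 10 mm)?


Difference = 152 - 141 = 11 mm
Water adjustment = 11 * 1.8 / 10 = 2.0 kg/m3

2.0


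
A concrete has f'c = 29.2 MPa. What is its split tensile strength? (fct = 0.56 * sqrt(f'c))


fct = 0.56 * sqrt(29.2)
= 0.56 * 5.404
= 3.026 MPa

3.026


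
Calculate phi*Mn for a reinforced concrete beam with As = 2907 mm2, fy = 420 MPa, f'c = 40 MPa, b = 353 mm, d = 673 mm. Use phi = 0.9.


a = As * fy / (0.85 * f'c * b)
= 2907 * 420 / (0.85 * 40 * 353)
= 101.728 mm
Mn = As * fy * (d - a/2) / 10^6
= 759.5907 kN-m
phi*Mn = 0.9 * 759.5907 = 683.63 kN-m

683.63


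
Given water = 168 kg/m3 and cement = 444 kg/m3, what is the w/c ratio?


w/c = water / cement
w/c = 168 / 444 = 0.378

0.378


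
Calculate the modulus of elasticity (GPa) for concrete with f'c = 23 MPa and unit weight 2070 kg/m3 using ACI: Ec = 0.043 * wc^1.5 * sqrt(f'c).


Ec = 0.043 * 2070^1.5 * sqrt(23) / 1000
= 19.42 GPa

19.42


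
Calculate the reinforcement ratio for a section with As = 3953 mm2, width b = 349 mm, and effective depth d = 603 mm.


rho = As / (b * d)
= 3953 / (349 * 603)
= 0.0188

0.0188


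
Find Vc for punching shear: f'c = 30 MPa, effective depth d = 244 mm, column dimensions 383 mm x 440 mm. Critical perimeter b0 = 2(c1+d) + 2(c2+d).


b0 = 2*(383 + 244) + 2*(440 + 244) = 2622 mm
Vc = 0.33 * sqrt(30) * 2622 * 244 / 1000
= 1156.37 kN

1156.37


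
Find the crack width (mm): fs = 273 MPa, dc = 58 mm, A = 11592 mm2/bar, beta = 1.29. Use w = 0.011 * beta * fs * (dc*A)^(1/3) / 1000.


w = 0.011 * beta * fs * (dc * A)^(1/3) / 1000
= 0.011 * 1.29 * 273 * (58 * 11592)^(1/3) / 1000
= 0.339 mm

0.339


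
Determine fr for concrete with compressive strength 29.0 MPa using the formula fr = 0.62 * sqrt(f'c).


fr = 0.62 * sqrt(29.0)
= 3.339 MPa

3.339


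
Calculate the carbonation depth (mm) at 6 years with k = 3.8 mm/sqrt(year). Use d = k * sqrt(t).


depth = k * sqrt(t)
= 3.8 * sqrt(6)
= 9.31 mm

9.31


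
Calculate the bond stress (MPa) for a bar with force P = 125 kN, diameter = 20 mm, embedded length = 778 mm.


u = P / (pi * db * ld)
= 125 * 1000 / (pi * 20 * 778)
= 2.557 MPa

2.557


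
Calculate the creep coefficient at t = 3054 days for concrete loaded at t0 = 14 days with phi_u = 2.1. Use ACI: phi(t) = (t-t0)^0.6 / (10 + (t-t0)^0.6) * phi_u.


dt = 3054 - 14 = 3040
phi = 3040^0.6 / (10 + 3040^0.6) * 2.1
= 1.942

1.942


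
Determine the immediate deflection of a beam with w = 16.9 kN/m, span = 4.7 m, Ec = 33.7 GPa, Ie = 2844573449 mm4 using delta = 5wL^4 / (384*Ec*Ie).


Convert: L = 4.7 m = 4700 mm, Ec = 33.7 GPa = 33700 MPa
delta = 5 * 16.9 * 4700^4 / (384 * 33700 * 2844573449)
= 1.12 mm

1.12


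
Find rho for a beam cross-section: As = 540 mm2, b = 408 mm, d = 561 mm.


rho = As / (b * d)
= 540 / (408 * 561)
= 0.0024

0.0024


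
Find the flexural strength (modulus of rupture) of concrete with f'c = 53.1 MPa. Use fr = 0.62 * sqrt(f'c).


fr = 0.62 * sqrt(53.1)
= 4.518 MPa

4.518


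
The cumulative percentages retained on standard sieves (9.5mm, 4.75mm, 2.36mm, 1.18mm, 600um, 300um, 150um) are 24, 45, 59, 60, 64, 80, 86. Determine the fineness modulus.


FM = sum(cumulative % retained) / 100
= 418 / 100
= 4.18

4.18


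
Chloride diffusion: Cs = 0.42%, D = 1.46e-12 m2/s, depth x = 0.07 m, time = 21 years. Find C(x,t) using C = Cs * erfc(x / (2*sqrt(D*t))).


t_seconds = 21 * 365.25 * 24 * 3600 = 662709600.0 s
arg = 0.07 / (2 * sqrt(1.46e-12 * 662709600.0))
= 1.1252
erfc(1.1252) = 0.1115
C = 0.42 * 0.1115 = 0.0469%

0.0469


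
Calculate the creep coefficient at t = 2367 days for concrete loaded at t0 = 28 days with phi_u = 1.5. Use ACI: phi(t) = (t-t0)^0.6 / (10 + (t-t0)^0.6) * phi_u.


dt = 2367 - 28 = 2339
phi = 2339^0.6 / (10 + 2339^0.6) * 1.5
= 1.37

1.37


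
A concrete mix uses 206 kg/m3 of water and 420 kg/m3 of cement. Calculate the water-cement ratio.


w/c = water / cement
w/c = 206 / 420 = 0.49

0.49


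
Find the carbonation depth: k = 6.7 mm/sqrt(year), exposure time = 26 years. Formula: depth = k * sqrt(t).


depth = k * sqrt(t)
= 6.7 * sqrt(26)
= 34.16 mm

34.16


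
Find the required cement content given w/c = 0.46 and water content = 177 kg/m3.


Cement = water / (w/c)
= 177 / 0.46
= 384.8 kg/m3

384.8


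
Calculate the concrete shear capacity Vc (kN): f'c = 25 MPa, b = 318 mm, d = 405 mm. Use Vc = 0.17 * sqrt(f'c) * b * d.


Vc = 0.17 * sqrt(25) * 318 * 405 / 1000
= 109.47 kN

109.47


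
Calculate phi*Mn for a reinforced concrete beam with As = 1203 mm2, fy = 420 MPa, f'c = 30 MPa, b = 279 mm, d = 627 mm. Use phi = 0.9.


a = As * fy / (0.85 * f'c * b)
= 1203 * 420 / (0.85 * 30 * 279)
= 71.0183 mm
Mn = As * fy * (d - a/2) / 10^6
= 298.8567 kN-m
phi*Mn = 0.9 * 298.8567 = 268.97 kN-m

268.97


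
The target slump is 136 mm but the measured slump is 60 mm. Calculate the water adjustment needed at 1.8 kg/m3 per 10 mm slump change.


Difference = 136 - 60 = 76 mm
Water adjustment = 76 * 1.8 / 10 = 13.7 kg/m3

13.7


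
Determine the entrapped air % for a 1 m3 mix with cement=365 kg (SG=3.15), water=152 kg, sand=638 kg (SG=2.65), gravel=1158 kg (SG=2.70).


Vol cement = 365 / (3.15 * 1000) = 0.115873 m3
Vol water = 152 / 1000 = 0.152 m3
Vol sand = 638 / (2.65 * 1000) = 0.240755 m3
Vol gravel = 1158 / (2.70 * 1000) = 0.428889 m3
Total solid + water volume = 0.937517 m3
Air = (1 - 0.937517) * 100 = 6.25%

6.25


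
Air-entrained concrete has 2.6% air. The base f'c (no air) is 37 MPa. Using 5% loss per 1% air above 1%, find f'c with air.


Strength loss = (2.6 - 1) * 5 = 8.0%
f'c = 37 * (1 - 8.0/100)
= 34.04 MPa

34.04


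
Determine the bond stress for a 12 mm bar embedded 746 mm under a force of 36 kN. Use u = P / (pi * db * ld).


u = P / (pi * db * ld)
= 36 * 1000 / (pi * 12 * 746)
= 1.28 MPa

1.28


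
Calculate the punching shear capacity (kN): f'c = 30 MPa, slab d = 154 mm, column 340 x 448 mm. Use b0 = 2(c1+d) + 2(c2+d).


b0 = 2*(340 + 154) + 2*(448 + 154) = 2192 mm
Vc = 0.33 * sqrt(30) * 2192 * 154 / 1000
= 610.15 kN

610.15


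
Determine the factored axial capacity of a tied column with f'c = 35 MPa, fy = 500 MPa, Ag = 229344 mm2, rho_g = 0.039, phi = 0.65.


Ast = rho * Ag = 0.039 * 229344 = 8944.416 mm2
phi*Pn = 0.65 * 0.80 * (0.85 * 35 * (229344 - 8944.416) + 500 * 8944.416) / 1000
= 5735.13 kN

5735.13


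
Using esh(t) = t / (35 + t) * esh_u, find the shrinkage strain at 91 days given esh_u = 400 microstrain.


esh(91) = 91 / (35 + 91) * 400
= 91 / 126 * 400
= 288.9 microstrain

288.9


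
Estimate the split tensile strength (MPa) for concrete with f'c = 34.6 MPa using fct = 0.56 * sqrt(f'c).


fct = 0.56 * sqrt(34.6)
= 0.56 * 5.882
= 3.294 MPa

3.294


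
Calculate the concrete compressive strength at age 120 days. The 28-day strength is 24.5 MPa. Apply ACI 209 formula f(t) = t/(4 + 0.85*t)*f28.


f(120) = 120 / (4 + 0.85 * 120) * 24.5
= 120 / 106.0 * 24.5
= 27.74 MPa

27.74


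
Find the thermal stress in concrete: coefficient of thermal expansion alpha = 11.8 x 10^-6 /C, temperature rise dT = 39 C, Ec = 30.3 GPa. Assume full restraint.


sigma = alpha * dT * Ec
= 11.8e-6 * 39 * 30.3 * 1000
= 13.944 MPa

13.944


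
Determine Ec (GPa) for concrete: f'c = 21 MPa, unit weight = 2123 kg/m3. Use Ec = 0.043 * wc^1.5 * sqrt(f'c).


Ec = 0.043 * 2123^1.5 * sqrt(21) / 1000
= 19.28 GPa

19.28


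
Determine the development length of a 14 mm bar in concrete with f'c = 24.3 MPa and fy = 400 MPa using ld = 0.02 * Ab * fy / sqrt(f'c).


Ab = pi * 14^2 / 4 = 153.938 mm2
ld = 0.02 * 153.938 * 400 / sqrt(24.3)
= 249.8 mm

249.8


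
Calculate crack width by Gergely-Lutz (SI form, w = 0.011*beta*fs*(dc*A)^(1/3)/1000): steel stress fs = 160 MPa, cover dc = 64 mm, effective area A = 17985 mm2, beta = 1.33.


w = 0.011 * beta * fs * (dc * A)^(1/3) / 1000
= 0.011 * 1.33 * 160 * (64 * 17985)^(1/3) / 1000
= 0.245 mm

0.245


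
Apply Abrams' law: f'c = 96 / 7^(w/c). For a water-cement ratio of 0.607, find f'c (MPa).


f'c = 96 / 7^0.607
= 96 / 3.258
= 29.46 MPa

29.46


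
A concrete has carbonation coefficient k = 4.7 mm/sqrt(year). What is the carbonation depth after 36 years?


depth = k * sqrt(t)
= 4.7 * sqrt(36)
= 28.2 mm

28.2


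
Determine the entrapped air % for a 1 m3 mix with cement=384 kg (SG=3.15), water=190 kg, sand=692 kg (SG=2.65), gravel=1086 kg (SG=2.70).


Vol cement = 384 / (3.15 * 1000) = 0.121905 m3
Vol water = 190 / 1000 = 0.19 m3
Vol sand = 692 / (2.65 * 1000) = 0.261132 m3
Vol gravel = 1086 / (2.70 * 1000) = 0.402222 m3
Total solid + water volume = 0.975259 m3
Air = (1 - 0.975259) * 100 = 2.47%

2.47


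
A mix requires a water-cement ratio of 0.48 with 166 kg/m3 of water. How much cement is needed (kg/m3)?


Cement = water / (w/c)
= 166 / 0.48
= 345.8 kg/m3

345.8


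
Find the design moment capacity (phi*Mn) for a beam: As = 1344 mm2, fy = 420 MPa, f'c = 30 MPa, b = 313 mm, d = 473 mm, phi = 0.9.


a = As * fy / (0.85 * f'c * b)
= 1344 * 420 / (0.85 * 30 * 313)
= 70.7235 mm
Mn = As * fy * (d - a/2) / 10^6
= 247.038 kN-m
phi*Mn = 0.9 * 247.038 = 222.33 kN-m

222.33


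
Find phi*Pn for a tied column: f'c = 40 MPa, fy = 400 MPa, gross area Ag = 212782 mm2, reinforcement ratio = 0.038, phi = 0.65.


Ast = rho * Ag = 0.038 * 212782 = 8085.716 mm2
phi*Pn = 0.65 * 0.80 * (0.85 * 40 * (212782 - 8085.716) + 400 * 8085.716) / 1000
= 5300.86 kN

5300.86


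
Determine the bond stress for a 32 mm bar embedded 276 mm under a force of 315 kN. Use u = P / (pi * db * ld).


u = P / (pi * db * ld)
= 315 * 1000 / (pi * 32 * 276)
= 11.353 MPa

11.353


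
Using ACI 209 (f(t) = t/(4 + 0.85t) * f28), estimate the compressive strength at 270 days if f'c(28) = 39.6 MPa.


f(270) = 270 / (4 + 0.85 * 270) * 39.6
= 270 / 233.5 * 39.6
= 45.79 MPa

45.79


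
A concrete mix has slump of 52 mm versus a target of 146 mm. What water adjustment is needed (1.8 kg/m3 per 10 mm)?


Difference = 146 - 52 = 94 mm
Water adjustment = 94 * 1.8 / 10 = 16.9 kg/m3

16.9


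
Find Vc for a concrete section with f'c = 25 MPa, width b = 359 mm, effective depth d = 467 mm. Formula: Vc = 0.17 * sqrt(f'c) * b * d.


Vc = 0.17 * sqrt(25) * 359 * 467 / 1000
= 142.51 kN

142.51


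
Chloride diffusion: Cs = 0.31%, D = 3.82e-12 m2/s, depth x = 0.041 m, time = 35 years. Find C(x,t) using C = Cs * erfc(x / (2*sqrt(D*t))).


t_seconds = 35 * 365.25 * 24 * 3600 = 1104516000.0 s
arg = 0.041 / (2 * sqrt(3.82e-12 * 1104516000.0))
= 0.3156
erfc(0.3156) = 0.6554
C = 0.31 * 0.6554 = 0.2032%

0.2032


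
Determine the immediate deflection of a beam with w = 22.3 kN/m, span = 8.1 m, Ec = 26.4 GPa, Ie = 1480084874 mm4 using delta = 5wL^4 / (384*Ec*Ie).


Convert: L = 8.1 m = 8100 mm, Ec = 26.4 GPa = 26400 MPa
delta = 5 * 22.3 * 8100^4 / (384 * 26400 * 1480084874)
= 31.99 mm

31.99


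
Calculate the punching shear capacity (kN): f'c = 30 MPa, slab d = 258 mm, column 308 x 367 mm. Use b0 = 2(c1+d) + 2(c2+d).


b0 = 2*(308 + 258) + 2*(367 + 258) = 2382 mm
Vc = 0.33 * sqrt(30) * 2382 * 258 / 1000
= 1110.8 kN

1110.8


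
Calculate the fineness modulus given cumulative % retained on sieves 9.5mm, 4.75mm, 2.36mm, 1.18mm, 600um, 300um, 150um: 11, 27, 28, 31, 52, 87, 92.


FM = sum(cumulative % retained) / 100
= 328 / 100
= 3.28

3.28


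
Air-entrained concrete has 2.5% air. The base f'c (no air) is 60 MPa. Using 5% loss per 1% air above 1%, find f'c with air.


Strength loss = (2.5 - 1) * 5 = 7.5%
f'c = 60 * (1 - 7.5/100)
= 55.5 MPa

55.5


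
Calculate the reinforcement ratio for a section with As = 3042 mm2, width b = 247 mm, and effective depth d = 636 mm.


rho = As / (b * d)
= 3042 / (247 * 636)
= 0.0194

0.0194


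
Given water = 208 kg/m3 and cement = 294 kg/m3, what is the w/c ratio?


w/c = water / cement
w/c = 208 / 294 = 0.707

0.707


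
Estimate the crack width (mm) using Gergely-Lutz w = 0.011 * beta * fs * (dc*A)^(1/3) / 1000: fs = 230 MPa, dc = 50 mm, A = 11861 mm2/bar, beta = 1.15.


w = 0.011 * beta * fs * (dc * A)^(1/3) / 1000
= 0.011 * 1.15 * 230 * (50 * 11861)^(1/3) / 1000
= 0.244 mm

0.244


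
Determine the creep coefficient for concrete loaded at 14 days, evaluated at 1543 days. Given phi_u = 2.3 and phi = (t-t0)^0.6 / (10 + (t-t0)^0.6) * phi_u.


dt = 1543 - 14 = 1529
phi = 1529^0.6 / (10 + 1529^0.6) * 2.3
= 2.048

2.048


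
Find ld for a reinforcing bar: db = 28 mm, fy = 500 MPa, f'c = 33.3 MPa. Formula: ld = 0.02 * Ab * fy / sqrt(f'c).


Ab = pi * 28^2 / 4 = 615.752 mm2
ld = 0.02 * 615.752 * 500 / sqrt(33.3)
= 1067.0 mm

1067.0


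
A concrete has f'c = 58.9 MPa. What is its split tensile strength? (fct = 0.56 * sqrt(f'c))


fct = 0.56 * sqrt(58.9)
= 0.56 * 7.675
= 4.298 MPa

4.298


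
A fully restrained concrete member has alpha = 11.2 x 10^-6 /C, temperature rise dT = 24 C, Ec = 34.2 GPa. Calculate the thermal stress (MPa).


sigma = alpha * dT * Ec
= 11.2e-6 * 24 * 34.2 * 1000
= 9.193 MPa

9.193


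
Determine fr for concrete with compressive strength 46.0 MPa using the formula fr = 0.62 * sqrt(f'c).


fr = 0.62 * sqrt(46.0)
= 4.205 MPa

4.205


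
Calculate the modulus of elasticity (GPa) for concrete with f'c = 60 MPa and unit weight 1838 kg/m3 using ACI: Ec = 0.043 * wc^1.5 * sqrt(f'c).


Ec = 0.043 * 1838^1.5 * sqrt(60) / 1000
= 26.25 GPa

26.25


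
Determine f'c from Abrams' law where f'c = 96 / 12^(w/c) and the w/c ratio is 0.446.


f'c = 96 / 12^0.446
= 96 / 3.029
= 31.69 MPa

31.69


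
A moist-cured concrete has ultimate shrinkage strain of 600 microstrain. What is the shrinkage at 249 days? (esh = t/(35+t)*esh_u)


esh(249) = 249 / (35 + 249) * 600
= 249 / 284 * 600
= 526.1 microstrain

526.1


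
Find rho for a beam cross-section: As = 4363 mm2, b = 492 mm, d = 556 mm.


rho = As / (b * d)
= 4363 / (492 * 556)
= 0.0159

0.0159


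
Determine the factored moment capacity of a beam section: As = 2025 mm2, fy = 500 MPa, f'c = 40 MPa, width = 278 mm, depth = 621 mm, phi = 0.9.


a = As * fy / (0.85 * f'c * b)
= 2025 * 500 / (0.85 * 40 * 278)
= 107.1202 mm
Mn = As * fy * (d - a/2) / 10^6
= 574.5329 kN-m
phi*Mn = 0.9 * 574.5329 = 517.08 kN-m

517.08


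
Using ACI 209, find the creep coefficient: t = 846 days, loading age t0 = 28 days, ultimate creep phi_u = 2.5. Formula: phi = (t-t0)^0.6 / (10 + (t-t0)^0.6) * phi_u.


dt = 846 - 28 = 818
phi = 818^0.6 / (10 + 818^0.6) * 2.5
= 2.121

2.121


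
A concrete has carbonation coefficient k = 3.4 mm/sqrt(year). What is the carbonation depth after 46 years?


depth = k * sqrt(t)
= 3.4 * sqrt(46)
= 23.06 mm

23.06


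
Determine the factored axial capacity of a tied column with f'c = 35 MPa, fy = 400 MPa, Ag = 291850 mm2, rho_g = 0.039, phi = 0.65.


Ast = rho * Ag = 0.039 * 291850 = 11382.15 mm2
phi*Pn = 0.65 * 0.80 * (0.85 * 35 * (291850 - 11382.15) + 400 * 11382.15) / 1000
= 6706.32 kN

6706.32


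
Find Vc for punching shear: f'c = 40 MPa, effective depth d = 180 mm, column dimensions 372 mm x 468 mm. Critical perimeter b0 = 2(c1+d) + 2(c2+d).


b0 = 2*(372 + 180) + 2*(468 + 180) = 2400 mm
Vc = 0.33 * sqrt(40) * 2400 * 180 / 1000
= 901.63 kN

901.63


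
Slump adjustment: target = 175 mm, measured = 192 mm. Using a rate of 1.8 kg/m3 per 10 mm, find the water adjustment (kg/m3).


Difference = 175 - 192 = -17 mm
Water adjustment = -17 * 1.8 / 10 = -3.1 kg/m3

-3.1


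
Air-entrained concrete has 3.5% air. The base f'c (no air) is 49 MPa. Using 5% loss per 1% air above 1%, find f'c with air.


Strength loss = (3.5 - 1) * 5 = 12.5%
f'c = 49 * (1 - 12.5/100)
= 42.88 MPa

42.88


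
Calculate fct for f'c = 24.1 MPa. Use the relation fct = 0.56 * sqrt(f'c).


fct = 0.56 * sqrt(24.1)
= 0.56 * 4.909
= 2.749 MPa

2.749


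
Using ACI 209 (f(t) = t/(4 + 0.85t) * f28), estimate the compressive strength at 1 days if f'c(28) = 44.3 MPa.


f(1) = 1 / (4 + 0.85 * 1) * 44.3
= 1 / 4.85 * 44.3
= 9.13 MPa

9.13


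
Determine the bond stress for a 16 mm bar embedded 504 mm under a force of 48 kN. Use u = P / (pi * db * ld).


u = P / (pi * db * ld)
= 48 * 1000 / (pi * 16 * 504)
= 1.895 MPa

1.895


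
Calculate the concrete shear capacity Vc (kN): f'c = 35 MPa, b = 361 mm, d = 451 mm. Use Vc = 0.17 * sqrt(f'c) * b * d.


Vc = 0.17 * sqrt(35) * 361 * 451 / 1000
= 163.74 kN

163.74


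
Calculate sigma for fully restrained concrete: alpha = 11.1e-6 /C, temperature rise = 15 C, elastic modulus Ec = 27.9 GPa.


sigma = alpha * dT * Ec
= 11.1e-6 * 15 * 27.9 * 1000
= 4.645 MPa

4.645


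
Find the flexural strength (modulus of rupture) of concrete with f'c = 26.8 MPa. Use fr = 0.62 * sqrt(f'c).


fr = 0.62 * sqrt(26.8)
= 3.21 MPa

3.21


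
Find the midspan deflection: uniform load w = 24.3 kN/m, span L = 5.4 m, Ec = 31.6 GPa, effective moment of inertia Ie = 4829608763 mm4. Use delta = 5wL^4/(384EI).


Convert: L = 5.4 m = 5400 mm, Ec = 31.6 GPa = 31600 MPa
delta = 5 * 24.3 * 5400^4 / (384 * 31600 * 4829608763)
= 1.76 mm

1.76


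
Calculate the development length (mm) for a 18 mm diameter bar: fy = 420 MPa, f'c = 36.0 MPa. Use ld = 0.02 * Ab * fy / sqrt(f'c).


Ab = pi * 18^2 / 4 = 254.469 mm2
ld = 0.02 * 254.469 * 420 / sqrt(36.0)
= 356.3 mm

356.3


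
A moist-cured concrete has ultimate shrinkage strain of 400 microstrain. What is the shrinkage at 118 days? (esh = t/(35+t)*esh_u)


esh(118) = 118 / (35 + 118) * 400
= 118 / 153 * 400
= 308.5 microstrain

308.5


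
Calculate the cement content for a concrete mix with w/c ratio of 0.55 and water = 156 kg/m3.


Cement = water / (w/c)
= 156 / 0.55
= 283.6 kg/m3

283.6


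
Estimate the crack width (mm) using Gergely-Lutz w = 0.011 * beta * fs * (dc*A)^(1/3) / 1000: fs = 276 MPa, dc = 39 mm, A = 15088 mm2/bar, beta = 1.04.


w = 0.011 * beta * fs * (dc * A)^(1/3) / 1000
= 0.011 * 1.04 * 276 * (39 * 15088)^(1/3) / 1000
= 0.265 mm

0.265


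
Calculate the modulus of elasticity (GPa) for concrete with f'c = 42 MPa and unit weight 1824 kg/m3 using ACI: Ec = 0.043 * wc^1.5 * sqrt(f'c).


Ec = 0.043 * 1824^1.5 * sqrt(42) / 1000
= 21.71 GPa

21.71


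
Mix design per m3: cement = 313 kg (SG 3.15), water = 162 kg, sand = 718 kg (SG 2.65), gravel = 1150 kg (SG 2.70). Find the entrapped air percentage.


Vol cement = 313 / (3.15 * 1000) = 0.099365 m3
Vol water = 162 / 1000 = 0.162 m3
Vol sand = 718 / (2.65 * 1000) = 0.270943 m3
Vol gravel = 1150 / (2.70 * 1000) = 0.425926 m3
Total solid + water volume = 0.958234 m3
Air = (1 - 0.958234) * 100 = 4.18%

4.18


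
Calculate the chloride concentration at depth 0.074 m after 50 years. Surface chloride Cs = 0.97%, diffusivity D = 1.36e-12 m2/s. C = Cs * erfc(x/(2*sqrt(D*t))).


t_seconds = 50 * 365.25 * 24 * 3600 = 1577880000.0 s
arg = 0.074 / (2 * sqrt(1.36e-12 * 1577880000.0))
= 0.7987
erfc(0.7987) = 0.2587
C = 0.97 * 0.2587 = 0.2509%

0.2509


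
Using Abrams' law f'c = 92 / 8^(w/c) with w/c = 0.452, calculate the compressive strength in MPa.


f'c = 92 / 8^0.452
= 92 / 2.56
= 35.94 MPa

35.94


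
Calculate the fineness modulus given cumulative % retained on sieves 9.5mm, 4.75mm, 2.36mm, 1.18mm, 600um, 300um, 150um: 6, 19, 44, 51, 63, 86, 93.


FM = sum(cumulative % retained) / 100
= 362 / 100
= 3.62

3.62


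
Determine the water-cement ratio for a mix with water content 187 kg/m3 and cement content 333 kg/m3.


w/c = water / cement
w/c = 187 / 333 = 0.562

0.562


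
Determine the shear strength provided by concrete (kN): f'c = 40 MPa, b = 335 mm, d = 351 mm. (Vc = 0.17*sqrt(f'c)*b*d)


Vc = 0.17 * sqrt(40) * 335 * 351 / 1000
= 126.42 kN

126.42


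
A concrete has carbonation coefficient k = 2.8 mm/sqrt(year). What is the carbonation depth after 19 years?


depth = k * sqrt(t)
= 2.8 * sqrt(19)
= 12.2 mm

12.2


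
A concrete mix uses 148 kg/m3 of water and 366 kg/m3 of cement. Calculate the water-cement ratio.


w/c = water / cement
w/c = 148 / 366 = 0.404

0.404


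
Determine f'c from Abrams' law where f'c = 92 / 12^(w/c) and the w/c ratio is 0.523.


f'c = 92 / 12^0.523
= 92 / 3.668
= 25.08 MPa

25.08


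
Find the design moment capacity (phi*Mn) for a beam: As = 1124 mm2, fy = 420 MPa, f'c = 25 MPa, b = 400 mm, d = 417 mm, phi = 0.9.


a = As * fy / (0.85 * f'c * b)
= 1124 * 420 / (0.85 * 25 * 400)
= 55.5388 mm
Mn = As * fy * (d - a/2) / 10^6
= 183.748 kN-m
phi*Mn = 0.9 * 183.748 = 165.37 kN-m

165.37


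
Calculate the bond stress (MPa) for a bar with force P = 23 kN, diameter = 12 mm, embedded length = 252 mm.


u = P / (pi * db * ld)
= 23 * 1000 / (pi * 12 * 252)
= 2.421 MPa

2.421


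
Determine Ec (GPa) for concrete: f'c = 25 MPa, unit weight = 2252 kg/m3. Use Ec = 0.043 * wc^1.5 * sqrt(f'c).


Ec = 0.043 * 2252^1.5 * sqrt(25) / 1000
= 22.98 GPa

22.98


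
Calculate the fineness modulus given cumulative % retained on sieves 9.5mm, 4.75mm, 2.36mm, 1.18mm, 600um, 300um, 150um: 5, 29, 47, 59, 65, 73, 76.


FM = sum(cumulative % retained) / 100
= 354 / 100
= 3.54

3.54


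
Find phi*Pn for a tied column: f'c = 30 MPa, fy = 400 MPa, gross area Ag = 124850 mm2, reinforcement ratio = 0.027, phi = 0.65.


Ast = rho * Ag = 0.027 * 124850 = 3370.95 mm2
phi*Pn = 0.65 * 0.80 * (0.85 * 30 * (124850 - 3370.95) + 400 * 3370.95) / 1000
= 2311.97 kN

2311.97


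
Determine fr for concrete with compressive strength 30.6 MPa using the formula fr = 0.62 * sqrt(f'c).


fr = 0.62 * sqrt(30.6)
= 3.43 MPa

3.43


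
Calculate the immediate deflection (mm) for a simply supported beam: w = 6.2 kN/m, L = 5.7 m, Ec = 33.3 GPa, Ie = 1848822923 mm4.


Convert: L = 5.7 m = 5700 mm, Ec = 33.3 GPa = 33300 MPa
delta = 5 * 6.2 * 5700^4 / (384 * 33300 * 1848822923)
= 1.38 mm

1.38


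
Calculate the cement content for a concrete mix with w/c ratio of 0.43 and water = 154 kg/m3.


Cement = water / (w/c)
= 154 / 0.43
= 358.1 kg/m3

358.1


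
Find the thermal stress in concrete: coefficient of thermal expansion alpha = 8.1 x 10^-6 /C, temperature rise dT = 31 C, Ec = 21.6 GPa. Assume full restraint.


sigma = alpha * dT * Ec
= 8.1e-6 * 31 * 21.6 * 1000
= 5.424 MPa

5.424


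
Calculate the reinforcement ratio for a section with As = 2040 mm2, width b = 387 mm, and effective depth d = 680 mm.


rho = As / (b * d)
= 2040 / (387 * 680)
= 0.0078

0.0078


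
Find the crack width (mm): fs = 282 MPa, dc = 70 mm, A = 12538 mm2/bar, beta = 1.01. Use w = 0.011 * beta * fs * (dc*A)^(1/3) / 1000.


w = 0.011 * beta * fs * (dc * A)^(1/3) / 1000
= 0.011 * 1.01 * 282 * (70 * 12538)^(1/3) / 1000
= 0.3 mm

0.3


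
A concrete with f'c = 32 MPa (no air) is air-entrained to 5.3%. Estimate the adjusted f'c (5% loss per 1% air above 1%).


Strength loss = (5.3 - 1) * 5 = 21.5%
f'c = 32 * (1 - 21.5/100)
= 25.12 MPa

25.12


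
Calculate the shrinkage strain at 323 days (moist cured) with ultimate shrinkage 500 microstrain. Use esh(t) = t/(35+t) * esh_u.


esh(323) = 323 / (35 + 323) * 500
= 323 / 358 * 500
= 451.1 microstrain

451.1


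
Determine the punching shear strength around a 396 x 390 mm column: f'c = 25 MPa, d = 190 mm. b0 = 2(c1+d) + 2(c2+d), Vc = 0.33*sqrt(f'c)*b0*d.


b0 = 2*(396 + 190) + 2*(390 + 190) = 2332 mm
Vc = 0.33 * sqrt(25) * 2332 * 190 / 1000
= 731.08 kN

731.08


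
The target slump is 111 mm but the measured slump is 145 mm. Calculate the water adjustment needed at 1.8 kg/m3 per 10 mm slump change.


Difference = 111 - 145 = -34 mm
Water adjustment = -34 * 1.8 / 10 = -6.1 kg/m3

-6.1


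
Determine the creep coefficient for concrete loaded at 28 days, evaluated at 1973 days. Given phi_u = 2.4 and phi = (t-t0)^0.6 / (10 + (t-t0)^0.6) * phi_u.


dt = 1973 - 28 = 1945
phi = 1945^0.6 / (10 + 1945^0.6) * 2.4
= 2.169

2.169


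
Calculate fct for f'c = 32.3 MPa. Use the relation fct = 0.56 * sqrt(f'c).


fct = 0.56 * sqrt(32.3)
= 0.56 * 5.683
= 3.183 MPa

3.183


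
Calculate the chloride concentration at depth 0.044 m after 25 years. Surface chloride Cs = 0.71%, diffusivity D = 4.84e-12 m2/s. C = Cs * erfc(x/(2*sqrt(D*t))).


t_seconds = 25 * 365.25 * 24 * 3600 = 788940000.0 s
arg = 0.044 / (2 * sqrt(4.84e-12 * 788940000.0))
= 0.356
erfc(0.356) = 0.6146
C = 0.71 * 0.6146 = 0.4364%

0.4364


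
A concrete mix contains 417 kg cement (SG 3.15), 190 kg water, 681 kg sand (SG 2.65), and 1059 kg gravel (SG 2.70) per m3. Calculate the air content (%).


Vol cement = 417 / (3.15 * 1000) = 0.132381 m3
Vol water = 190 / 1000 = 0.19 m3
Vol sand = 681 / (2.65 * 1000) = 0.256981 m3
Vol gravel = 1059 / (2.70 * 1000) = 0.392222 m3
Total solid + water volume = 0.971584 m3
Air = (1 - 0.971584) * 100 = 2.84%

2.84


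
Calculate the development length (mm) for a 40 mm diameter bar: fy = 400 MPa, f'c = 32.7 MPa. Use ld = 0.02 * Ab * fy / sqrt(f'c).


Ab = pi * 40^2 / 4 = 1256.637 mm2
ld = 0.02 * 1256.637 * 400 / sqrt(32.7)
= 1758.0 mm

1758.0


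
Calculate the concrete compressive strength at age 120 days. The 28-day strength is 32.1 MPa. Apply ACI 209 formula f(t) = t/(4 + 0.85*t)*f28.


f(120) = 120 / (4 + 0.85 * 120) * 32.1
= 120 / 106.0 * 32.1
= 36.34 MPa

36.34


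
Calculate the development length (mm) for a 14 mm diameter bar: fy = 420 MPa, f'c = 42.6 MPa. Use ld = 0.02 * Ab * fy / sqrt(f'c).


Ab = pi * 14^2 / 4 = 153.938 mm2
ld = 0.02 * 153.938 * 420 / sqrt(42.6)
= 198.1 mm

198.1


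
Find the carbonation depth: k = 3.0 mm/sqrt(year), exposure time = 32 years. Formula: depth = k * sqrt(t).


depth = k * sqrt(t)
= 3.0 * sqrt(32)
= 16.97 mm

16.97


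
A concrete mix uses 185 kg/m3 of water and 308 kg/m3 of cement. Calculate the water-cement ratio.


w/c = water / cement
w/c = 185 / 308 = 0.601

0.601


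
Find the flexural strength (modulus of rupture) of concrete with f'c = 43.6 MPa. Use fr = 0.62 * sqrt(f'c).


fr = 0.62 * sqrt(43.6)
= 4.094 MPa

4.094


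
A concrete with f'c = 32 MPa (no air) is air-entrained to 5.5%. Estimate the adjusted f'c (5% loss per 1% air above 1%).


Strength loss = (5.5 - 1) * 5 = 22.5%
f'c = 32 * (1 - 22.5/100)
= 24.8 MPa

24.8


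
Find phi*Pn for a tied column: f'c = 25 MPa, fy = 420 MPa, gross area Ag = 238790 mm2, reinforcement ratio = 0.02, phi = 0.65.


Ast = rho * Ag = 0.02 * 238790 = 4775.8 mm2
phi*Pn = 0.65 * 0.80 * (0.85 * 25 * (238790 - 4775.8) + 420 * 4775.8) / 1000
= 3628.89 kN

3628.89


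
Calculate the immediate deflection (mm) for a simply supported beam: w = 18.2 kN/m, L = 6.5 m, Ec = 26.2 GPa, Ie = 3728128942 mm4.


Convert: L = 6.5 m = 6500 mm, Ec = 26.2 GPa = 26200 MPa
delta = 5 * 18.2 * 6500^4 / (384 * 26200 * 3728128942)
= 4.33 mm

4.33


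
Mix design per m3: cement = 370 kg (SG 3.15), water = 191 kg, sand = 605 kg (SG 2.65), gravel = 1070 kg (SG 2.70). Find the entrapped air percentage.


Vol cement = 370 / (3.15 * 1000) = 0.11746 m3
Vol water = 191 / 1000 = 0.191 m3
Vol sand = 605 / (2.65 * 1000) = 0.228302 m3
Vol gravel = 1070 / (2.70 * 1000) = 0.396296 m3
Total solid + water volume = 0.933059 m3
Air = (1 - 0.933059) * 100 = 6.69%

6.69


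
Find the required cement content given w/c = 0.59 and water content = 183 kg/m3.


Cement = water / (w/c)
= 183 / 0.59
= 310.2 kg/m3

310.2


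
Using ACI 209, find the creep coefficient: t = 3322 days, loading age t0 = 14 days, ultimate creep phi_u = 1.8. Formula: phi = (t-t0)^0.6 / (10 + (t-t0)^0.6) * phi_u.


dt = 3322 - 14 = 3308
phi = 3308^0.6 / (10 + 3308^0.6) * 1.8
= 1.671

1.671


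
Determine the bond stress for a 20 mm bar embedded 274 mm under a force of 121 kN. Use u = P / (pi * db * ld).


u = P / (pi * db * ld)
= 121 * 1000 / (pi * 20 * 274)
= 7.028 MPa

7.028


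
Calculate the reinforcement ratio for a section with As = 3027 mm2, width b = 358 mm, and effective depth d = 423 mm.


rho = As / (b * d)
= 3027 / (358 * 423)
= 0.02

0.02


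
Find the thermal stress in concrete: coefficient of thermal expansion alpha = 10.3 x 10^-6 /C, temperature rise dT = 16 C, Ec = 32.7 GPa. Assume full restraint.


sigma = alpha * dT * Ec
= 10.3e-6 * 16 * 32.7 * 1000
= 5.389 MPa

5.389


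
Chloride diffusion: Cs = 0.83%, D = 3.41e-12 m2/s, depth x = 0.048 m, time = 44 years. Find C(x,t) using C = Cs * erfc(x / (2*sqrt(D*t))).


t_seconds = 44 * 365.25 * 24 * 3600 = 1388534400.0 s
arg = 0.048 / (2 * sqrt(3.41e-12 * 1388534400.0))
= 0.3488
erfc(0.3488) = 0.6218
C = 0.83 * 0.6218 = 0.5161%

0.5161


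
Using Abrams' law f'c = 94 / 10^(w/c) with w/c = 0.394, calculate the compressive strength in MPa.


f'c = 94 / 10^0.394
= 94 / 2.477
= 37.94 MPa

37.94


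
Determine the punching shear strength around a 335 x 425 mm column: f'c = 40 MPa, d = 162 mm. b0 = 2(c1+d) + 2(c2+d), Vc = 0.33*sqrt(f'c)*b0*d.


b0 = 2*(335 + 162) + 2*(425 + 162) = 2168 mm
Vc = 0.33 * sqrt(40) * 2168 * 162 / 1000
= 733.02 kN

733.02


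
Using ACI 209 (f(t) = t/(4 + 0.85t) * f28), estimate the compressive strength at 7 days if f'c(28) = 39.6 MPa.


f(7) = 7 / (4 + 0.85 * 7) * 39.6
= 7 / 9.95 * 39.6
= 27.86 MPa

27.86


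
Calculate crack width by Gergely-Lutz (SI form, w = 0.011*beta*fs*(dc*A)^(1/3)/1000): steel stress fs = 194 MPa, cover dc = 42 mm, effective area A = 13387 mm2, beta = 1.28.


w = 0.011 * beta * fs * (dc * A)^(1/3) / 1000
= 0.011 * 1.28 * 194 * (42 * 13387)^(1/3) / 1000
= 0.225 mm

0.225


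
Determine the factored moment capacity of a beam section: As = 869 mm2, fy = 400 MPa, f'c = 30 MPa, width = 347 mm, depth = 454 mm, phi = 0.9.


a = As * fy / (0.85 * f'c * b)
= 869 * 400 / (0.85 * 30 * 347)
= 39.2835 mm
Mn = As * fy * (d - a/2) / 10^6
= 150.9829 kN-m
phi*Mn = 0.9 * 150.9829 = 135.88 kN-m

135.88
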